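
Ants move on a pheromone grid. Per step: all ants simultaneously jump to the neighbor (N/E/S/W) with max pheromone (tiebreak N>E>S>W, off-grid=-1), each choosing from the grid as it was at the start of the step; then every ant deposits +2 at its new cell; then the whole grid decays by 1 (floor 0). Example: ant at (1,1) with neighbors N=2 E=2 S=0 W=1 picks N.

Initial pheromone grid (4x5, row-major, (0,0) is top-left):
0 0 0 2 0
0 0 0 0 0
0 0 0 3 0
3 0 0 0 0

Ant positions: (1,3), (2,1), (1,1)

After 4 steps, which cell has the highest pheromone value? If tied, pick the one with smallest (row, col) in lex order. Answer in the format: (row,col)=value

Step 1: ant0:(1,3)->S->(2,3) | ant1:(2,1)->N->(1,1) | ant2:(1,1)->N->(0,1)
  grid max=4 at (2,3)
Step 2: ant0:(2,3)->N->(1,3) | ant1:(1,1)->N->(0,1) | ant2:(0,1)->S->(1,1)
  grid max=3 at (2,3)
Step 3: ant0:(1,3)->S->(2,3) | ant1:(0,1)->S->(1,1) | ant2:(1,1)->N->(0,1)
  grid max=4 at (2,3)
Step 4: ant0:(2,3)->N->(1,3) | ant1:(1,1)->N->(0,1) | ant2:(0,1)->S->(1,1)
  grid max=4 at (0,1)
Final grid:
  0 4 0 0 0
  0 4 0 1 0
  0 0 0 3 0
  0 0 0 0 0
Max pheromone 4 at (0,1)

Answer: (0,1)=4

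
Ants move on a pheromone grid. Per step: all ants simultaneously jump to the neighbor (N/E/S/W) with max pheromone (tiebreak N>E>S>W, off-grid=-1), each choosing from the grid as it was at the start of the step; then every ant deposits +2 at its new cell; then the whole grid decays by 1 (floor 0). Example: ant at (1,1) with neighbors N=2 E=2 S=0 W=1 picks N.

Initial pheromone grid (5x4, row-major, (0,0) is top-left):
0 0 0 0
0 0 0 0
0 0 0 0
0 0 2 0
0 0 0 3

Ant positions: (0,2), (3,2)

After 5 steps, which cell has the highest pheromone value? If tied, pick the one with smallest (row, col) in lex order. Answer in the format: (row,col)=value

Answer: (0,3)=1

Derivation:
Step 1: ant0:(0,2)->E->(0,3) | ant1:(3,2)->N->(2,2)
  grid max=2 at (4,3)
Step 2: ant0:(0,3)->S->(1,3) | ant1:(2,2)->S->(3,2)
  grid max=2 at (3,2)
Step 3: ant0:(1,3)->N->(0,3) | ant1:(3,2)->N->(2,2)
  grid max=1 at (0,3)
Step 4: ant0:(0,3)->S->(1,3) | ant1:(2,2)->S->(3,2)
  grid max=2 at (3,2)
Step 5: ant0:(1,3)->N->(0,3) | ant1:(3,2)->N->(2,2)
  grid max=1 at (0,3)
Final grid:
  0 0 0 1
  0 0 0 0
  0 0 1 0
  0 0 1 0
  0 0 0 0
Max pheromone 1 at (0,3)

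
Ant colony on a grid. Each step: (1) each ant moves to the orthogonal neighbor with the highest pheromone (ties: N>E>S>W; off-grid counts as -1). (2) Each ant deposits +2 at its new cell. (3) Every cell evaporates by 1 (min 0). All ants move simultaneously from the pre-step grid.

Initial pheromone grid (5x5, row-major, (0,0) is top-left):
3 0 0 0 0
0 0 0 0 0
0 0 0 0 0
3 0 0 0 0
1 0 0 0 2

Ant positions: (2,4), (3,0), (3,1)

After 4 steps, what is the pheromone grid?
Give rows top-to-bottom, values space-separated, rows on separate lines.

After step 1: ants at (1,4),(4,0),(3,0)
  2 0 0 0 0
  0 0 0 0 1
  0 0 0 0 0
  4 0 0 0 0
  2 0 0 0 1
After step 2: ants at (0,4),(3,0),(4,0)
  1 0 0 0 1
  0 0 0 0 0
  0 0 0 0 0
  5 0 0 0 0
  3 0 0 0 0
After step 3: ants at (1,4),(4,0),(3,0)
  0 0 0 0 0
  0 0 0 0 1
  0 0 0 0 0
  6 0 0 0 0
  4 0 0 0 0
After step 4: ants at (0,4),(3,0),(4,0)
  0 0 0 0 1
  0 0 0 0 0
  0 0 0 0 0
  7 0 0 0 0
  5 0 0 0 0

0 0 0 0 1
0 0 0 0 0
0 0 0 0 0
7 0 0 0 0
5 0 0 0 0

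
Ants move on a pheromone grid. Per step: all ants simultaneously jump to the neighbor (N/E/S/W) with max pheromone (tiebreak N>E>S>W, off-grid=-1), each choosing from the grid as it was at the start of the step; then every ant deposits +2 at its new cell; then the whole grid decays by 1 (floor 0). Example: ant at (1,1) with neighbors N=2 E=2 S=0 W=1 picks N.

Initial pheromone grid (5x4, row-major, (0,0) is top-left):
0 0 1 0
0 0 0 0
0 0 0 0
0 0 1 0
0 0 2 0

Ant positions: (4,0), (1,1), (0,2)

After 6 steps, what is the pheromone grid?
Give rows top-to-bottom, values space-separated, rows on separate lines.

After step 1: ants at (3,0),(0,1),(0,3)
  0 1 0 1
  0 0 0 0
  0 0 0 0
  1 0 0 0
  0 0 1 0
After step 2: ants at (2,0),(0,2),(1,3)
  0 0 1 0
  0 0 0 1
  1 0 0 0
  0 0 0 0
  0 0 0 0
After step 3: ants at (1,0),(0,3),(0,3)
  0 0 0 3
  1 0 0 0
  0 0 0 0
  0 0 0 0
  0 0 0 0
After step 4: ants at (0,0),(1,3),(1,3)
  1 0 0 2
  0 0 0 3
  0 0 0 0
  0 0 0 0
  0 0 0 0
After step 5: ants at (0,1),(0,3),(0,3)
  0 1 0 5
  0 0 0 2
  0 0 0 0
  0 0 0 0
  0 0 0 0
After step 6: ants at (0,2),(1,3),(1,3)
  0 0 1 4
  0 0 0 5
  0 0 0 0
  0 0 0 0
  0 0 0 0

0 0 1 4
0 0 0 5
0 0 0 0
0 0 0 0
0 0 0 0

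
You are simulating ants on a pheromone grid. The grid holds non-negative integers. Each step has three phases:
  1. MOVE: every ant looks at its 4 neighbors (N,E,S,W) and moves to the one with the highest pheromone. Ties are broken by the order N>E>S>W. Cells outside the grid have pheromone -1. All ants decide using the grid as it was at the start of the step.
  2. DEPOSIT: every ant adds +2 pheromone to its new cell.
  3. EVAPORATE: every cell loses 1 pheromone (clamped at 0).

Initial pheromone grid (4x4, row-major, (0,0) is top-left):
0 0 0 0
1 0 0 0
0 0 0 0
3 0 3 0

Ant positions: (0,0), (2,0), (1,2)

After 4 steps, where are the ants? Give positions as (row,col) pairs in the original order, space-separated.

Step 1: ant0:(0,0)->S->(1,0) | ant1:(2,0)->S->(3,0) | ant2:(1,2)->N->(0,2)
  grid max=4 at (3,0)
Step 2: ant0:(1,0)->N->(0,0) | ant1:(3,0)->N->(2,0) | ant2:(0,2)->E->(0,3)
  grid max=3 at (3,0)
Step 3: ant0:(0,0)->S->(1,0) | ant1:(2,0)->S->(3,0) | ant2:(0,3)->S->(1,3)
  grid max=4 at (3,0)
Step 4: ant0:(1,0)->N->(0,0) | ant1:(3,0)->N->(2,0) | ant2:(1,3)->N->(0,3)
  grid max=3 at (3,0)

(0,0) (2,0) (0,3)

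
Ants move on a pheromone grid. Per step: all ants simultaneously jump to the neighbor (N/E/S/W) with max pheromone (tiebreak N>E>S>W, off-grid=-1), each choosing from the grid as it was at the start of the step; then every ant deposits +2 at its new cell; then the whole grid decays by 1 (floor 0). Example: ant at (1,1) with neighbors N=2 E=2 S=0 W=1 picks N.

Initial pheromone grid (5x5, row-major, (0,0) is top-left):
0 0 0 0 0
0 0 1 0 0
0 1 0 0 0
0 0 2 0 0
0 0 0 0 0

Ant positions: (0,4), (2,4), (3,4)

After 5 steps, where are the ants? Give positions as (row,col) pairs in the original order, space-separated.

Step 1: ant0:(0,4)->S->(1,4) | ant1:(2,4)->N->(1,4) | ant2:(3,4)->N->(2,4)
  grid max=3 at (1,4)
Step 2: ant0:(1,4)->S->(2,4) | ant1:(1,4)->S->(2,4) | ant2:(2,4)->N->(1,4)
  grid max=4 at (1,4)
Step 3: ant0:(2,4)->N->(1,4) | ant1:(2,4)->N->(1,4) | ant2:(1,4)->S->(2,4)
  grid max=7 at (1,4)
Step 4: ant0:(1,4)->S->(2,4) | ant1:(1,4)->S->(2,4) | ant2:(2,4)->N->(1,4)
  grid max=8 at (1,4)
Step 5: ant0:(2,4)->N->(1,4) | ant1:(2,4)->N->(1,4) | ant2:(1,4)->S->(2,4)
  grid max=11 at (1,4)

(1,4) (1,4) (2,4)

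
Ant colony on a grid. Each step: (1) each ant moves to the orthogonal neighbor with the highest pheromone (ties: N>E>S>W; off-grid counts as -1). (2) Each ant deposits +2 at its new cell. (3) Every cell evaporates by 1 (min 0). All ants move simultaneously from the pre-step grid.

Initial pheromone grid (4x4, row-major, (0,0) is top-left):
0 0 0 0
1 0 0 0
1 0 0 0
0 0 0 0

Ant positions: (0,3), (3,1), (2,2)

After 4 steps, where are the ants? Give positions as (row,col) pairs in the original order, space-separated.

Step 1: ant0:(0,3)->S->(1,3) | ant1:(3,1)->N->(2,1) | ant2:(2,2)->N->(1,2)
  grid max=1 at (1,2)
Step 2: ant0:(1,3)->W->(1,2) | ant1:(2,1)->N->(1,1) | ant2:(1,2)->E->(1,3)
  grid max=2 at (1,2)
Step 3: ant0:(1,2)->E->(1,3) | ant1:(1,1)->E->(1,2) | ant2:(1,3)->W->(1,2)
  grid max=5 at (1,2)
Step 4: ant0:(1,3)->W->(1,2) | ant1:(1,2)->E->(1,3) | ant2:(1,2)->E->(1,3)
  grid max=6 at (1,2)

(1,2) (1,3) (1,3)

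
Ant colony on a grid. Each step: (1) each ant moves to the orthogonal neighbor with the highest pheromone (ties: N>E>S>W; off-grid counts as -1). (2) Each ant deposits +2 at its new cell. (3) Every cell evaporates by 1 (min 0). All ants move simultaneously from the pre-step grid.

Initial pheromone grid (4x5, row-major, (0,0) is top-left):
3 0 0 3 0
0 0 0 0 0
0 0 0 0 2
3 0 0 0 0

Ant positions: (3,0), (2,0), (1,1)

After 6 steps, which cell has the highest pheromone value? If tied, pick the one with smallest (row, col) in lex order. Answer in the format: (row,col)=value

Step 1: ant0:(3,0)->N->(2,0) | ant1:(2,0)->S->(3,0) | ant2:(1,1)->N->(0,1)
  grid max=4 at (3,0)
Step 2: ant0:(2,0)->S->(3,0) | ant1:(3,0)->N->(2,0) | ant2:(0,1)->W->(0,0)
  grid max=5 at (3,0)
Step 3: ant0:(3,0)->N->(2,0) | ant1:(2,0)->S->(3,0) | ant2:(0,0)->E->(0,1)
  grid max=6 at (3,0)
Step 4: ant0:(2,0)->S->(3,0) | ant1:(3,0)->N->(2,0) | ant2:(0,1)->W->(0,0)
  grid max=7 at (3,0)
Step 5: ant0:(3,0)->N->(2,0) | ant1:(2,0)->S->(3,0) | ant2:(0,0)->E->(0,1)
  grid max=8 at (3,0)
Step 6: ant0:(2,0)->S->(3,0) | ant1:(3,0)->N->(2,0) | ant2:(0,1)->W->(0,0)
  grid max=9 at (3,0)
Final grid:
  3 0 0 0 0
  0 0 0 0 0
  6 0 0 0 0
  9 0 0 0 0
Max pheromone 9 at (3,0)

Answer: (3,0)=9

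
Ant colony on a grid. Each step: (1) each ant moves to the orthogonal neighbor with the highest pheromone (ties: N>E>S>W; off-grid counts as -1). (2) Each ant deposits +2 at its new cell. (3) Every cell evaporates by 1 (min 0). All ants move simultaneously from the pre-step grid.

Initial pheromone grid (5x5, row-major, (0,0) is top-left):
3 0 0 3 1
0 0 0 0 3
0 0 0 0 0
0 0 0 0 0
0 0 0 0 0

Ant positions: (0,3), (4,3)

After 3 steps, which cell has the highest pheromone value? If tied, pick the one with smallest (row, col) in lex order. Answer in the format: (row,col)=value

Step 1: ant0:(0,3)->E->(0,4) | ant1:(4,3)->N->(3,3)
  grid max=2 at (0,0)
Step 2: ant0:(0,4)->S->(1,4) | ant1:(3,3)->N->(2,3)
  grid max=3 at (1,4)
Step 3: ant0:(1,4)->N->(0,4) | ant1:(2,3)->N->(1,3)
  grid max=2 at (0,4)
Final grid:
  0 0 0 0 2
  0 0 0 1 2
  0 0 0 0 0
  0 0 0 0 0
  0 0 0 0 0
Max pheromone 2 at (0,4)

Answer: (0,4)=2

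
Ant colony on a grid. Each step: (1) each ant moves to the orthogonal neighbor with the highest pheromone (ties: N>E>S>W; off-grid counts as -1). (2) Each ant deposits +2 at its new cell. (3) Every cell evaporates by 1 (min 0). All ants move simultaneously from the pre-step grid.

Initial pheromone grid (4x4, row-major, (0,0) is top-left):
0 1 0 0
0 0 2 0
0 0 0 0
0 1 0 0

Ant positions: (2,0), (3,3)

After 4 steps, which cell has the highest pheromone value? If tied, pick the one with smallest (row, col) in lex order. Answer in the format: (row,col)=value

Step 1: ant0:(2,0)->N->(1,0) | ant1:(3,3)->N->(2,3)
  grid max=1 at (1,0)
Step 2: ant0:(1,0)->N->(0,0) | ant1:(2,3)->N->(1,3)
  grid max=1 at (0,0)
Step 3: ant0:(0,0)->E->(0,1) | ant1:(1,3)->N->(0,3)
  grid max=1 at (0,1)
Step 4: ant0:(0,1)->E->(0,2) | ant1:(0,3)->S->(1,3)
  grid max=1 at (0,2)
Final grid:
  0 0 1 0
  0 0 0 1
  0 0 0 0
  0 0 0 0
Max pheromone 1 at (0,2)

Answer: (0,2)=1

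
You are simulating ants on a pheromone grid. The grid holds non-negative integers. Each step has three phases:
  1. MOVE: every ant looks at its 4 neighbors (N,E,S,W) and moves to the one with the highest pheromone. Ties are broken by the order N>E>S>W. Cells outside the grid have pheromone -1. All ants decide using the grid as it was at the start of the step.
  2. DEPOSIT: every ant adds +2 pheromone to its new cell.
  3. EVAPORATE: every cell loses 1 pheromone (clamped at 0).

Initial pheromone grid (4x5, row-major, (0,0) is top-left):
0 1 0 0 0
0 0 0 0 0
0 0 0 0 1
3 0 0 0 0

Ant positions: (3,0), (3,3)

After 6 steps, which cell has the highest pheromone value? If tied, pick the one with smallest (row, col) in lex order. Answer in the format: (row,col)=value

Step 1: ant0:(3,0)->N->(2,0) | ant1:(3,3)->N->(2,3)
  grid max=2 at (3,0)
Step 2: ant0:(2,0)->S->(3,0) | ant1:(2,3)->N->(1,3)
  grid max=3 at (3,0)
Step 3: ant0:(3,0)->N->(2,0) | ant1:(1,3)->N->(0,3)
  grid max=2 at (3,0)
Step 4: ant0:(2,0)->S->(3,0) | ant1:(0,3)->E->(0,4)
  grid max=3 at (3,0)
Step 5: ant0:(3,0)->N->(2,0) | ant1:(0,4)->S->(1,4)
  grid max=2 at (3,0)
Step 6: ant0:(2,0)->S->(3,0) | ant1:(1,4)->N->(0,4)
  grid max=3 at (3,0)
Final grid:
  0 0 0 0 1
  0 0 0 0 0
  0 0 0 0 0
  3 0 0 0 0
Max pheromone 3 at (3,0)

Answer: (3,0)=3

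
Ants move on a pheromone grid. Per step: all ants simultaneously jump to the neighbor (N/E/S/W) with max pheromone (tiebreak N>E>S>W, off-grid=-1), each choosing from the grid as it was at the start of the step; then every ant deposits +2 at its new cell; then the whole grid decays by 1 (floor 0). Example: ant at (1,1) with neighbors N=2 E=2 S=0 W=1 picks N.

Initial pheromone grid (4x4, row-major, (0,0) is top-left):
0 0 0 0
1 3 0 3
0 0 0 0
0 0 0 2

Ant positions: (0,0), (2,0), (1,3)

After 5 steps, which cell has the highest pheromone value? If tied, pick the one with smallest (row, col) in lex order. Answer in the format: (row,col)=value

Step 1: ant0:(0,0)->S->(1,0) | ant1:(2,0)->N->(1,0) | ant2:(1,3)->N->(0,3)
  grid max=4 at (1,0)
Step 2: ant0:(1,0)->E->(1,1) | ant1:(1,0)->E->(1,1) | ant2:(0,3)->S->(1,3)
  grid max=5 at (1,1)
Step 3: ant0:(1,1)->W->(1,0) | ant1:(1,1)->W->(1,0) | ant2:(1,3)->N->(0,3)
  grid max=6 at (1,0)
Step 4: ant0:(1,0)->E->(1,1) | ant1:(1,0)->E->(1,1) | ant2:(0,3)->S->(1,3)
  grid max=7 at (1,1)
Step 5: ant0:(1,1)->W->(1,0) | ant1:(1,1)->W->(1,0) | ant2:(1,3)->N->(0,3)
  grid max=8 at (1,0)
Final grid:
  0 0 0 1
  8 6 0 2
  0 0 0 0
  0 0 0 0
Max pheromone 8 at (1,0)

Answer: (1,0)=8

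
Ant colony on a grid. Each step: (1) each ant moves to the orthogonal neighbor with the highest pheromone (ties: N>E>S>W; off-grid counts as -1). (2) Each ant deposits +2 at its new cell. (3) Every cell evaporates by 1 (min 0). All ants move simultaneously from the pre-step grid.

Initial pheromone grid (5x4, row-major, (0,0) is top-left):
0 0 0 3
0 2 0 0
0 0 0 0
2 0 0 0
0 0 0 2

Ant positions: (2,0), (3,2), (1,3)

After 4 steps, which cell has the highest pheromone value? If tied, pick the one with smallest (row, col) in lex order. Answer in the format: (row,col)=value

Answer: (0,3)=5

Derivation:
Step 1: ant0:(2,0)->S->(3,0) | ant1:(3,2)->N->(2,2) | ant2:(1,3)->N->(0,3)
  grid max=4 at (0,3)
Step 2: ant0:(3,0)->N->(2,0) | ant1:(2,2)->N->(1,2) | ant2:(0,3)->S->(1,3)
  grid max=3 at (0,3)
Step 3: ant0:(2,0)->S->(3,0) | ant1:(1,2)->E->(1,3) | ant2:(1,3)->N->(0,3)
  grid max=4 at (0,3)
Step 4: ant0:(3,0)->N->(2,0) | ant1:(1,3)->N->(0,3) | ant2:(0,3)->S->(1,3)
  grid max=5 at (0,3)
Final grid:
  0 0 0 5
  0 0 0 3
  1 0 0 0
  2 0 0 0
  0 0 0 0
Max pheromone 5 at (0,3)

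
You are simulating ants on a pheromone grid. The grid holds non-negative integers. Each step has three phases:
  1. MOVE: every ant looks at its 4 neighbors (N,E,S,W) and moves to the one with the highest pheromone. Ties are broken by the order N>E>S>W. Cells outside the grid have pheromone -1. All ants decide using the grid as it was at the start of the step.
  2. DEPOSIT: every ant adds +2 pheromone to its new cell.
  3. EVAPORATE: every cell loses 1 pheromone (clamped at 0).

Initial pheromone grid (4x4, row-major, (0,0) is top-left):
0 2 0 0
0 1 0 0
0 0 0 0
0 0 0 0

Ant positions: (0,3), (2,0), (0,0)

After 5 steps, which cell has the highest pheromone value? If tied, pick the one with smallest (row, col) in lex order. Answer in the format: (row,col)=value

Answer: (0,1)=9

Derivation:
Step 1: ant0:(0,3)->S->(1,3) | ant1:(2,0)->N->(1,0) | ant2:(0,0)->E->(0,1)
  grid max=3 at (0,1)
Step 2: ant0:(1,3)->N->(0,3) | ant1:(1,0)->N->(0,0) | ant2:(0,1)->E->(0,2)
  grid max=2 at (0,1)
Step 3: ant0:(0,3)->W->(0,2) | ant1:(0,0)->E->(0,1) | ant2:(0,2)->W->(0,1)
  grid max=5 at (0,1)
Step 4: ant0:(0,2)->W->(0,1) | ant1:(0,1)->E->(0,2) | ant2:(0,1)->E->(0,2)
  grid max=6 at (0,1)
Step 5: ant0:(0,1)->E->(0,2) | ant1:(0,2)->W->(0,1) | ant2:(0,2)->W->(0,1)
  grid max=9 at (0,1)
Final grid:
  0 9 6 0
  0 0 0 0
  0 0 0 0
  0 0 0 0
Max pheromone 9 at (0,1)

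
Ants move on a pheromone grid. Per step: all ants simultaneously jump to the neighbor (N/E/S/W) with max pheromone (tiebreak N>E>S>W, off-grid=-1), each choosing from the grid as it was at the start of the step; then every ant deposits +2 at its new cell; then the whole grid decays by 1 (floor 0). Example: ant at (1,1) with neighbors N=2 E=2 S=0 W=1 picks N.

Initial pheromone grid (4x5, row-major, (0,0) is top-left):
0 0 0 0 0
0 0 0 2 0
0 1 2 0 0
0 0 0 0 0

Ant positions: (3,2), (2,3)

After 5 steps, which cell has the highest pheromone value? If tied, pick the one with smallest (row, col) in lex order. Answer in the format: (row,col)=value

Step 1: ant0:(3,2)->N->(2,2) | ant1:(2,3)->N->(1,3)
  grid max=3 at (1,3)
Step 2: ant0:(2,2)->N->(1,2) | ant1:(1,3)->N->(0,3)
  grid max=2 at (1,3)
Step 3: ant0:(1,2)->E->(1,3) | ant1:(0,3)->S->(1,3)
  grid max=5 at (1,3)
Step 4: ant0:(1,3)->N->(0,3) | ant1:(1,3)->N->(0,3)
  grid max=4 at (1,3)
Step 5: ant0:(0,3)->S->(1,3) | ant1:(0,3)->S->(1,3)
  grid max=7 at (1,3)
Final grid:
  0 0 0 2 0
  0 0 0 7 0
  0 0 0 0 0
  0 0 0 0 0
Max pheromone 7 at (1,3)

Answer: (1,3)=7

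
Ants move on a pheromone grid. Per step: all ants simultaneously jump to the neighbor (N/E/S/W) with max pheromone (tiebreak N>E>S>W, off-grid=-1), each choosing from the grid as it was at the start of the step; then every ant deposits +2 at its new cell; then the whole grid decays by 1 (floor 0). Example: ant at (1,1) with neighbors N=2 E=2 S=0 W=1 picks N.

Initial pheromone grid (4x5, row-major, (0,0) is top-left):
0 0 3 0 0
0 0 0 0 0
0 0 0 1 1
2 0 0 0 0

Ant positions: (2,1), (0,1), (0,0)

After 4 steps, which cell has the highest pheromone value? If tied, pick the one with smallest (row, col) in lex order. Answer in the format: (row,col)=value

Step 1: ant0:(2,1)->N->(1,1) | ant1:(0,1)->E->(0,2) | ant2:(0,0)->E->(0,1)
  grid max=4 at (0,2)
Step 2: ant0:(1,1)->N->(0,1) | ant1:(0,2)->W->(0,1) | ant2:(0,1)->E->(0,2)
  grid max=5 at (0,2)
Step 3: ant0:(0,1)->E->(0,2) | ant1:(0,1)->E->(0,2) | ant2:(0,2)->W->(0,1)
  grid max=8 at (0,2)
Step 4: ant0:(0,2)->W->(0,1) | ant1:(0,2)->W->(0,1) | ant2:(0,1)->E->(0,2)
  grid max=9 at (0,2)
Final grid:
  0 8 9 0 0
  0 0 0 0 0
  0 0 0 0 0
  0 0 0 0 0
Max pheromone 9 at (0,2)

Answer: (0,2)=9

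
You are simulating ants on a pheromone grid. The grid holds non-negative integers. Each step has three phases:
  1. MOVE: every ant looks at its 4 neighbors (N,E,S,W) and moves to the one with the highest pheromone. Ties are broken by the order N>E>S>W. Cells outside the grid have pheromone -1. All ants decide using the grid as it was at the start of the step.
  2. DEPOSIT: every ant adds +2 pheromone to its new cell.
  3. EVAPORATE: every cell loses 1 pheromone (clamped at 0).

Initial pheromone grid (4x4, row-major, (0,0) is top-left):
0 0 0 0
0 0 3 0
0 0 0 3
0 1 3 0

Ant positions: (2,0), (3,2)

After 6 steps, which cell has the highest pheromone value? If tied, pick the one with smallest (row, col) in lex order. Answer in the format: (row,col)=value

Step 1: ant0:(2,0)->N->(1,0) | ant1:(3,2)->W->(3,1)
  grid max=2 at (1,2)
Step 2: ant0:(1,0)->N->(0,0) | ant1:(3,1)->E->(3,2)
  grid max=3 at (3,2)
Step 3: ant0:(0,0)->E->(0,1) | ant1:(3,2)->W->(3,1)
  grid max=2 at (3,1)
Step 4: ant0:(0,1)->E->(0,2) | ant1:(3,1)->E->(3,2)
  grid max=3 at (3,2)
Step 5: ant0:(0,2)->E->(0,3) | ant1:(3,2)->W->(3,1)
  grid max=2 at (3,1)
Step 6: ant0:(0,3)->S->(1,3) | ant1:(3,1)->E->(3,2)
  grid max=3 at (3,2)
Final grid:
  0 0 0 0
  0 0 0 1
  0 0 0 0
  0 1 3 0
Max pheromone 3 at (3,2)

Answer: (3,2)=3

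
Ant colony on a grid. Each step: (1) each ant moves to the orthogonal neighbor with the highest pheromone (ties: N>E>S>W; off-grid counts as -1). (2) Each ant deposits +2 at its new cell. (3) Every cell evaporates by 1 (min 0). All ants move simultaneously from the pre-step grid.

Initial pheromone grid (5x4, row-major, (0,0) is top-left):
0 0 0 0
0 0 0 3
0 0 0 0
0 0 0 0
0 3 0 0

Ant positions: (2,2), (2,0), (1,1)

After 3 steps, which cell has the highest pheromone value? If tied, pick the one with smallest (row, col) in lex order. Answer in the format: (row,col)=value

Step 1: ant0:(2,2)->N->(1,2) | ant1:(2,0)->N->(1,0) | ant2:(1,1)->N->(0,1)
  grid max=2 at (1,3)
Step 2: ant0:(1,2)->E->(1,3) | ant1:(1,0)->N->(0,0) | ant2:(0,1)->E->(0,2)
  grid max=3 at (1,3)
Step 3: ant0:(1,3)->N->(0,3) | ant1:(0,0)->E->(0,1) | ant2:(0,2)->E->(0,3)
  grid max=3 at (0,3)
Final grid:
  0 1 0 3
  0 0 0 2
  0 0 0 0
  0 0 0 0
  0 0 0 0
Max pheromone 3 at (0,3)

Answer: (0,3)=3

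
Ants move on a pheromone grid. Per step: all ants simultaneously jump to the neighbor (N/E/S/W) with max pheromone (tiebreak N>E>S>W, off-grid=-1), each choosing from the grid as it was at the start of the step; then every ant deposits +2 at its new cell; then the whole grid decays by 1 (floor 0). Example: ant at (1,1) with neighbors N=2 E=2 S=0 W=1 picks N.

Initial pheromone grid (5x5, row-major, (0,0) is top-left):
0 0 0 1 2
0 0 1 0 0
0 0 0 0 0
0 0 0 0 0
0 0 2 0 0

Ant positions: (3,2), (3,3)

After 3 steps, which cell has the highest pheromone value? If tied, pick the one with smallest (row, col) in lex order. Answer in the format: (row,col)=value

Answer: (4,2)=3

Derivation:
Step 1: ant0:(3,2)->S->(4,2) | ant1:(3,3)->N->(2,3)
  grid max=3 at (4,2)
Step 2: ant0:(4,2)->N->(3,2) | ant1:(2,3)->N->(1,3)
  grid max=2 at (4,2)
Step 3: ant0:(3,2)->S->(4,2) | ant1:(1,3)->N->(0,3)
  grid max=3 at (4,2)
Final grid:
  0 0 0 1 0
  0 0 0 0 0
  0 0 0 0 0
  0 0 0 0 0
  0 0 3 0 0
Max pheromone 3 at (4,2)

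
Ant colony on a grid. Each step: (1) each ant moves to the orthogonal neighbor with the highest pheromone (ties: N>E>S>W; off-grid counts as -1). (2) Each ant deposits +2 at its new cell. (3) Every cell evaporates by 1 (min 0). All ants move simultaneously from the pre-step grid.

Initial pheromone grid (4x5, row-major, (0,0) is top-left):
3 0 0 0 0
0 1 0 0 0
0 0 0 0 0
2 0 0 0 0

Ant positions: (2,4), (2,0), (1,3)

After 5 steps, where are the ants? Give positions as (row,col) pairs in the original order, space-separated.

Step 1: ant0:(2,4)->N->(1,4) | ant1:(2,0)->S->(3,0) | ant2:(1,3)->N->(0,3)
  grid max=3 at (3,0)
Step 2: ant0:(1,4)->N->(0,4) | ant1:(3,0)->N->(2,0) | ant2:(0,3)->E->(0,4)
  grid max=3 at (0,4)
Step 3: ant0:(0,4)->S->(1,4) | ant1:(2,0)->S->(3,0) | ant2:(0,4)->S->(1,4)
  grid max=3 at (1,4)
Step 4: ant0:(1,4)->N->(0,4) | ant1:(3,0)->N->(2,0) | ant2:(1,4)->N->(0,4)
  grid max=5 at (0,4)
Step 5: ant0:(0,4)->S->(1,4) | ant1:(2,0)->S->(3,0) | ant2:(0,4)->S->(1,4)
  grid max=5 at (1,4)

(1,4) (3,0) (1,4)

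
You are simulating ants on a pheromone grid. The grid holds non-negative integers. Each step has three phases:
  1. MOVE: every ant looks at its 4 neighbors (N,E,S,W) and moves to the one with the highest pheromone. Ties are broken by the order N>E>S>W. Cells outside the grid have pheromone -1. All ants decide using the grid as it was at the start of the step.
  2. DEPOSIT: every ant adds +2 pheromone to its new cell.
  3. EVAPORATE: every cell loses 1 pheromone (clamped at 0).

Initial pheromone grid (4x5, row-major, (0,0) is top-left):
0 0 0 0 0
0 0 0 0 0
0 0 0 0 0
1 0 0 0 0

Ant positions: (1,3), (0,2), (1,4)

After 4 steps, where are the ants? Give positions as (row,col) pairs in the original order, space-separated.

Step 1: ant0:(1,3)->N->(0,3) | ant1:(0,2)->E->(0,3) | ant2:(1,4)->N->(0,4)
  grid max=3 at (0,3)
Step 2: ant0:(0,3)->E->(0,4) | ant1:(0,3)->E->(0,4) | ant2:(0,4)->W->(0,3)
  grid max=4 at (0,3)
Step 3: ant0:(0,4)->W->(0,3) | ant1:(0,4)->W->(0,3) | ant2:(0,3)->E->(0,4)
  grid max=7 at (0,3)
Step 4: ant0:(0,3)->E->(0,4) | ant1:(0,3)->E->(0,4) | ant2:(0,4)->W->(0,3)
  grid max=8 at (0,3)

(0,4) (0,4) (0,3)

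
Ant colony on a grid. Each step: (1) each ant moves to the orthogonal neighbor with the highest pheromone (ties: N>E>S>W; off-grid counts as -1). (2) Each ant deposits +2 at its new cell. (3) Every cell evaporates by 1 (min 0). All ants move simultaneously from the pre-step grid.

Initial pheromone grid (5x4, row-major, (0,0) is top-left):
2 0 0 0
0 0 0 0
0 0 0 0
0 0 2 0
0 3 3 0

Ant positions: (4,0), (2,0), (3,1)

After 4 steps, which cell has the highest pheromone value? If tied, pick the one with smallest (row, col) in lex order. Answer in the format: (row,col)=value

Step 1: ant0:(4,0)->E->(4,1) | ant1:(2,0)->N->(1,0) | ant2:(3,1)->S->(4,1)
  grid max=6 at (4,1)
Step 2: ant0:(4,1)->E->(4,2) | ant1:(1,0)->N->(0,0) | ant2:(4,1)->E->(4,2)
  grid max=5 at (4,1)
Step 3: ant0:(4,2)->W->(4,1) | ant1:(0,0)->E->(0,1) | ant2:(4,2)->W->(4,1)
  grid max=8 at (4,1)
Step 4: ant0:(4,1)->E->(4,2) | ant1:(0,1)->W->(0,0) | ant2:(4,1)->E->(4,2)
  grid max=7 at (4,1)
Final grid:
  2 0 0 0
  0 0 0 0
  0 0 0 0
  0 0 0 0
  0 7 7 0
Max pheromone 7 at (4,1)

Answer: (4,1)=7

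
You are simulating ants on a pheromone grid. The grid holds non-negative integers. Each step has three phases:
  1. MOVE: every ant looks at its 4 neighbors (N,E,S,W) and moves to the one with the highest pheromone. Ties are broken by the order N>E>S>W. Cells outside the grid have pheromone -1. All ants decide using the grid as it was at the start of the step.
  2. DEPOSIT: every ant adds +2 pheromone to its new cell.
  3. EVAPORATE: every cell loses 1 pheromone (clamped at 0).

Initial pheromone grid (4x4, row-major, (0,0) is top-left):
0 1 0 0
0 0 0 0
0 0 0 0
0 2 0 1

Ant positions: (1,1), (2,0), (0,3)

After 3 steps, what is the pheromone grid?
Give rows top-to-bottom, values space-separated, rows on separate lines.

After step 1: ants at (0,1),(1,0),(1,3)
  0 2 0 0
  1 0 0 1
  0 0 0 0
  0 1 0 0
After step 2: ants at (0,2),(0,0),(0,3)
  1 1 1 1
  0 0 0 0
  0 0 0 0
  0 0 0 0
After step 3: ants at (0,3),(0,1),(0,2)
  0 2 2 2
  0 0 0 0
  0 0 0 0
  0 0 0 0

0 2 2 2
0 0 0 0
0 0 0 0
0 0 0 0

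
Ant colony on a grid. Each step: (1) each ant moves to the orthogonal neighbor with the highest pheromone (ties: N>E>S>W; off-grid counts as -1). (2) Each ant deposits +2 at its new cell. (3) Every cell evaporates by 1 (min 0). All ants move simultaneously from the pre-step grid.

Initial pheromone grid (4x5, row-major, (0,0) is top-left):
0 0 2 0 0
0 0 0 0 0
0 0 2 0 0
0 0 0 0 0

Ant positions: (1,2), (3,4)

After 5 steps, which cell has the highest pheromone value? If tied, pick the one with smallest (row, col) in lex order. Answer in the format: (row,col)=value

Step 1: ant0:(1,2)->N->(0,2) | ant1:(3,4)->N->(2,4)
  grid max=3 at (0,2)
Step 2: ant0:(0,2)->E->(0,3) | ant1:(2,4)->N->(1,4)
  grid max=2 at (0,2)
Step 3: ant0:(0,3)->W->(0,2) | ant1:(1,4)->N->(0,4)
  grid max=3 at (0,2)
Step 4: ant0:(0,2)->E->(0,3) | ant1:(0,4)->S->(1,4)
  grid max=2 at (0,2)
Step 5: ant0:(0,3)->W->(0,2) | ant1:(1,4)->N->(0,4)
  grid max=3 at (0,2)
Final grid:
  0 0 3 0 1
  0 0 0 0 0
  0 0 0 0 0
  0 0 0 0 0
Max pheromone 3 at (0,2)

Answer: (0,2)=3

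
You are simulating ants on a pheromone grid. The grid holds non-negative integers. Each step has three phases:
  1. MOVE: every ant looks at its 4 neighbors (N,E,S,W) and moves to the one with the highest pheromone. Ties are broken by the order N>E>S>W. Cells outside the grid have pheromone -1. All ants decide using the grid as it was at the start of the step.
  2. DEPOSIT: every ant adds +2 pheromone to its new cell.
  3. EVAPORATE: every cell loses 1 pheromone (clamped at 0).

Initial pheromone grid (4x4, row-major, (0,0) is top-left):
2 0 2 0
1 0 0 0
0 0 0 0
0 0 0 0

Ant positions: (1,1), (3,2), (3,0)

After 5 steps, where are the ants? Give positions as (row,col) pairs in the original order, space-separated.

Step 1: ant0:(1,1)->W->(1,0) | ant1:(3,2)->N->(2,2) | ant2:(3,0)->N->(2,0)
  grid max=2 at (1,0)
Step 2: ant0:(1,0)->N->(0,0) | ant1:(2,2)->N->(1,2) | ant2:(2,0)->N->(1,0)
  grid max=3 at (1,0)
Step 3: ant0:(0,0)->S->(1,0) | ant1:(1,2)->N->(0,2) | ant2:(1,0)->N->(0,0)
  grid max=4 at (1,0)
Step 4: ant0:(1,0)->N->(0,0) | ant1:(0,2)->E->(0,3) | ant2:(0,0)->S->(1,0)
  grid max=5 at (1,0)
Step 5: ant0:(0,0)->S->(1,0) | ant1:(0,3)->S->(1,3) | ant2:(1,0)->N->(0,0)
  grid max=6 at (1,0)

(1,0) (1,3) (0,0)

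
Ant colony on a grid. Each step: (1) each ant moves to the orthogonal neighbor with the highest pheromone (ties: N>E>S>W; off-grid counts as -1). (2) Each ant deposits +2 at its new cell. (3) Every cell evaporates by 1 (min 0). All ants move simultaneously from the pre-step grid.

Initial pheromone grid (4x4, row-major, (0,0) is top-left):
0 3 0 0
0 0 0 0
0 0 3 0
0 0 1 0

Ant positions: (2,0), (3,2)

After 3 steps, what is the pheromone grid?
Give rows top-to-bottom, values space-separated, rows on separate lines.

After step 1: ants at (1,0),(2,2)
  0 2 0 0
  1 0 0 0
  0 0 4 0
  0 0 0 0
After step 2: ants at (0,0),(1,2)
  1 1 0 0
  0 0 1 0
  0 0 3 0
  0 0 0 0
After step 3: ants at (0,1),(2,2)
  0 2 0 0
  0 0 0 0
  0 0 4 0
  0 0 0 0

0 2 0 0
0 0 0 0
0 0 4 0
0 0 0 0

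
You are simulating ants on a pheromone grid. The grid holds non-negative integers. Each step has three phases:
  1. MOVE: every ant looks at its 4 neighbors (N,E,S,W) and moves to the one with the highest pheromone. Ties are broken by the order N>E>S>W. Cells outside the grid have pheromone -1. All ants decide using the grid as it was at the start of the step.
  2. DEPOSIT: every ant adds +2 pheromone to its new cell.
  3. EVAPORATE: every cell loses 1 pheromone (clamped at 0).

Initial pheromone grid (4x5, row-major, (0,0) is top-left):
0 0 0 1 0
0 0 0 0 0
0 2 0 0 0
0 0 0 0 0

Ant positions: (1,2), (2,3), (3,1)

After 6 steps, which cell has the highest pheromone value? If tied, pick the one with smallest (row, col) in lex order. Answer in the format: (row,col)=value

Step 1: ant0:(1,2)->N->(0,2) | ant1:(2,3)->N->(1,3) | ant2:(3,1)->N->(2,1)
  grid max=3 at (2,1)
Step 2: ant0:(0,2)->E->(0,3) | ant1:(1,3)->N->(0,3) | ant2:(2,1)->N->(1,1)
  grid max=3 at (0,3)
Step 3: ant0:(0,3)->E->(0,4) | ant1:(0,3)->E->(0,4) | ant2:(1,1)->S->(2,1)
  grid max=3 at (0,4)
Step 4: ant0:(0,4)->W->(0,3) | ant1:(0,4)->W->(0,3) | ant2:(2,1)->N->(1,1)
  grid max=5 at (0,3)
Step 5: ant0:(0,3)->E->(0,4) | ant1:(0,3)->E->(0,4) | ant2:(1,1)->S->(2,1)
  grid max=5 at (0,4)
Step 6: ant0:(0,4)->W->(0,3) | ant1:(0,4)->W->(0,3) | ant2:(2,1)->N->(1,1)
  grid max=7 at (0,3)
Final grid:
  0 0 0 7 4
  0 1 0 0 0
  0 2 0 0 0
  0 0 0 0 0
Max pheromone 7 at (0,3)

Answer: (0,3)=7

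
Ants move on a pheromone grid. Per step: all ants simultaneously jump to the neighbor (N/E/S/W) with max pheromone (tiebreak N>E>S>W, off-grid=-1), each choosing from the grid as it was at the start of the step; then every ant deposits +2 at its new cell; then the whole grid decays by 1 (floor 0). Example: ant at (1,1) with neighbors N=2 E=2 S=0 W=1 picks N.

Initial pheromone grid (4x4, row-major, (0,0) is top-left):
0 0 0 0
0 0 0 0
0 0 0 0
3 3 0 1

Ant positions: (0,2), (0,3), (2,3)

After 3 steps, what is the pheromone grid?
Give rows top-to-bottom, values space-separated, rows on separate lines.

After step 1: ants at (0,3),(1,3),(3,3)
  0 0 0 1
  0 0 0 1
  0 0 0 0
  2 2 0 2
After step 2: ants at (1,3),(0,3),(2,3)
  0 0 0 2
  0 0 0 2
  0 0 0 1
  1 1 0 1
After step 3: ants at (0,3),(1,3),(1,3)
  0 0 0 3
  0 0 0 5
  0 0 0 0
  0 0 0 0

0 0 0 3
0 0 0 5
0 0 0 0
0 0 0 0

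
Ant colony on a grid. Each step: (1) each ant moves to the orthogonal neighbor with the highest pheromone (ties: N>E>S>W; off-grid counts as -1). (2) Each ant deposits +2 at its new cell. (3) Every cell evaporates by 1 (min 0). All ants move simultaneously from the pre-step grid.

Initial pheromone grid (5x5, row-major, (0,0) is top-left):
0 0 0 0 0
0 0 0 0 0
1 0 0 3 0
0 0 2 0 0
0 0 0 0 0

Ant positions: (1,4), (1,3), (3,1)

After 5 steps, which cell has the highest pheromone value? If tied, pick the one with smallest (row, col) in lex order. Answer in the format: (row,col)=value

Step 1: ant0:(1,4)->N->(0,4) | ant1:(1,3)->S->(2,3) | ant2:(3,1)->E->(3,2)
  grid max=4 at (2,3)
Step 2: ant0:(0,4)->S->(1,4) | ant1:(2,3)->N->(1,3) | ant2:(3,2)->N->(2,2)
  grid max=3 at (2,3)
Step 3: ant0:(1,4)->W->(1,3) | ant1:(1,3)->S->(2,3) | ant2:(2,2)->E->(2,3)
  grid max=6 at (2,3)
Step 4: ant0:(1,3)->S->(2,3) | ant1:(2,3)->N->(1,3) | ant2:(2,3)->N->(1,3)
  grid max=7 at (2,3)
Step 5: ant0:(2,3)->N->(1,3) | ant1:(1,3)->S->(2,3) | ant2:(1,3)->S->(2,3)
  grid max=10 at (2,3)
Final grid:
  0 0 0 0 0
  0 0 0 6 0
  0 0 0 10 0
  0 0 0 0 0
  0 0 0 0 0
Max pheromone 10 at (2,3)

Answer: (2,3)=10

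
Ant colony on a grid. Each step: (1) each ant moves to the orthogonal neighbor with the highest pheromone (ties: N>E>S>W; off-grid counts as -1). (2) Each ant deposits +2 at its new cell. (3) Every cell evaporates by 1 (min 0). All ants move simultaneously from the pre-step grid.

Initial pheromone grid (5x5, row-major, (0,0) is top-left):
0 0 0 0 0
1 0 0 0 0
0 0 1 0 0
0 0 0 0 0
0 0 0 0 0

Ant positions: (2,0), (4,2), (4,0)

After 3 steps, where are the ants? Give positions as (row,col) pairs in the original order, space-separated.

Step 1: ant0:(2,0)->N->(1,0) | ant1:(4,2)->N->(3,2) | ant2:(4,0)->N->(3,0)
  grid max=2 at (1,0)
Step 2: ant0:(1,0)->N->(0,0) | ant1:(3,2)->N->(2,2) | ant2:(3,0)->N->(2,0)
  grid max=1 at (0,0)
Step 3: ant0:(0,0)->S->(1,0) | ant1:(2,2)->N->(1,2) | ant2:(2,0)->N->(1,0)
  grid max=4 at (1,0)

(1,0) (1,2) (1,0)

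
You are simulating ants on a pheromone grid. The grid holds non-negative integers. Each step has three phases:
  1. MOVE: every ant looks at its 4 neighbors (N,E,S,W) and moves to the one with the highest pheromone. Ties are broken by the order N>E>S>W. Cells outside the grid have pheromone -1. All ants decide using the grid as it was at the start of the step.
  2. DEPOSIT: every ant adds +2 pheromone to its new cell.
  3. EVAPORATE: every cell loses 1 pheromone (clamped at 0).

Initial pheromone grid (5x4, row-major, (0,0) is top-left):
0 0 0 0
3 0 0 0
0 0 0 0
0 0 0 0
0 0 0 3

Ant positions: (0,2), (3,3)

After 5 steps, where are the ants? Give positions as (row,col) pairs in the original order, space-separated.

Step 1: ant0:(0,2)->E->(0,3) | ant1:(3,3)->S->(4,3)
  grid max=4 at (4,3)
Step 2: ant0:(0,3)->S->(1,3) | ant1:(4,3)->N->(3,3)
  grid max=3 at (4,3)
Step 3: ant0:(1,3)->N->(0,3) | ant1:(3,3)->S->(4,3)
  grid max=4 at (4,3)
Step 4: ant0:(0,3)->S->(1,3) | ant1:(4,3)->N->(3,3)
  grid max=3 at (4,3)
Step 5: ant0:(1,3)->N->(0,3) | ant1:(3,3)->S->(4,3)
  grid max=4 at (4,3)

(0,3) (4,3)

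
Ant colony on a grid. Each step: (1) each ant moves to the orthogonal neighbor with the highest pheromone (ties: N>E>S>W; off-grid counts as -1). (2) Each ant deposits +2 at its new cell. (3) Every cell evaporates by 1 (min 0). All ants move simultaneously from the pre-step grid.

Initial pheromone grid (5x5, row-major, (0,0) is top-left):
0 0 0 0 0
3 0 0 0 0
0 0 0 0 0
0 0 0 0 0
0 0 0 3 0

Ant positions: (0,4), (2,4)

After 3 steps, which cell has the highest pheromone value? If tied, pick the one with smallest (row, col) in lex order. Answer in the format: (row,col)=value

Step 1: ant0:(0,4)->S->(1,4) | ant1:(2,4)->N->(1,4)
  grid max=3 at (1,4)
Step 2: ant0:(1,4)->N->(0,4) | ant1:(1,4)->N->(0,4)
  grid max=3 at (0,4)
Step 3: ant0:(0,4)->S->(1,4) | ant1:(0,4)->S->(1,4)
  grid max=5 at (1,4)
Final grid:
  0 0 0 0 2
  0 0 0 0 5
  0 0 0 0 0
  0 0 0 0 0
  0 0 0 0 0
Max pheromone 5 at (1,4)

Answer: (1,4)=5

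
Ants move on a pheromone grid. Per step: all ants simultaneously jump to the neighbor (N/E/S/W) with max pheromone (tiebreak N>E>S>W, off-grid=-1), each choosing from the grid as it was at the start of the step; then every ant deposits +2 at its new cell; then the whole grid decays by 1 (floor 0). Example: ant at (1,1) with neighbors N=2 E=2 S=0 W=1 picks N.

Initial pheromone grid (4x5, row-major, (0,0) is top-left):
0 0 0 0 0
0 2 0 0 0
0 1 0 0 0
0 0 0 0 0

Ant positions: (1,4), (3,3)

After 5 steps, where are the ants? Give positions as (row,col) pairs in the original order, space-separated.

Step 1: ant0:(1,4)->N->(0,4) | ant1:(3,3)->N->(2,3)
  grid max=1 at (0,4)
Step 2: ant0:(0,4)->S->(1,4) | ant1:(2,3)->N->(1,3)
  grid max=1 at (1,3)
Step 3: ant0:(1,4)->W->(1,3) | ant1:(1,3)->E->(1,4)
  grid max=2 at (1,3)
Step 4: ant0:(1,3)->E->(1,4) | ant1:(1,4)->W->(1,3)
  grid max=3 at (1,3)
Step 5: ant0:(1,4)->W->(1,3) | ant1:(1,3)->E->(1,4)
  grid max=4 at (1,3)

(1,3) (1,4)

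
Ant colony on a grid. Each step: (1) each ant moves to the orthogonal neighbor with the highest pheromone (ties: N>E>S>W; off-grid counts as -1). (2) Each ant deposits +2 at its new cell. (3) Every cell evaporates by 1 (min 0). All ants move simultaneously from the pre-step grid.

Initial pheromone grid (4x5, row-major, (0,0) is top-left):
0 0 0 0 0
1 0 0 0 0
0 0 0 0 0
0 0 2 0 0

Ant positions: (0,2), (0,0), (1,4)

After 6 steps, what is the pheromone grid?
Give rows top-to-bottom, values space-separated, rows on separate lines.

After step 1: ants at (0,3),(1,0),(0,4)
  0 0 0 1 1
  2 0 0 0 0
  0 0 0 0 0
  0 0 1 0 0
After step 2: ants at (0,4),(0,0),(0,3)
  1 0 0 2 2
  1 0 0 0 0
  0 0 0 0 0
  0 0 0 0 0
After step 3: ants at (0,3),(1,0),(0,4)
  0 0 0 3 3
  2 0 0 0 0
  0 0 0 0 0
  0 0 0 0 0
After step 4: ants at (0,4),(0,0),(0,3)
  1 0 0 4 4
  1 0 0 0 0
  0 0 0 0 0
  0 0 0 0 0
After step 5: ants at (0,3),(1,0),(0,4)
  0 0 0 5 5
  2 0 0 0 0
  0 0 0 0 0
  0 0 0 0 0
After step 6: ants at (0,4),(0,0),(0,3)
  1 0 0 6 6
  1 0 0 0 0
  0 0 0 0 0
  0 0 0 0 0

1 0 0 6 6
1 0 0 0 0
0 0 0 0 0
0 0 0 0 0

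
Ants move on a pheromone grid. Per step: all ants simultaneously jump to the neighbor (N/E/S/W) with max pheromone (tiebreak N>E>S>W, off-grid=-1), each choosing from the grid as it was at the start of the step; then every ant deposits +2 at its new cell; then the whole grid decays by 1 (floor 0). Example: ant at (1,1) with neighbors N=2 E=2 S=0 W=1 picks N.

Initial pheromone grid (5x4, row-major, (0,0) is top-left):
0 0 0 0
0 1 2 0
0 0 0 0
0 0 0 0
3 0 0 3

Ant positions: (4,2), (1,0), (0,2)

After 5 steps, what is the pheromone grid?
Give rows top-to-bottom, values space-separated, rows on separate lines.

After step 1: ants at (4,3),(1,1),(1,2)
  0 0 0 0
  0 2 3 0
  0 0 0 0
  0 0 0 0
  2 0 0 4
After step 2: ants at (3,3),(1,2),(1,1)
  0 0 0 0
  0 3 4 0
  0 0 0 0
  0 0 0 1
  1 0 0 3
After step 3: ants at (4,3),(1,1),(1,2)
  0 0 0 0
  0 4 5 0
  0 0 0 0
  0 0 0 0
  0 0 0 4
After step 4: ants at (3,3),(1,2),(1,1)
  0 0 0 0
  0 5 6 0
  0 0 0 0
  0 0 0 1
  0 0 0 3
After step 5: ants at (4,3),(1,1),(1,2)
  0 0 0 0
  0 6 7 0
  0 0 0 0
  0 0 0 0
  0 0 0 4

0 0 0 0
0 6 7 0
0 0 0 0
0 0 0 0
0 0 0 4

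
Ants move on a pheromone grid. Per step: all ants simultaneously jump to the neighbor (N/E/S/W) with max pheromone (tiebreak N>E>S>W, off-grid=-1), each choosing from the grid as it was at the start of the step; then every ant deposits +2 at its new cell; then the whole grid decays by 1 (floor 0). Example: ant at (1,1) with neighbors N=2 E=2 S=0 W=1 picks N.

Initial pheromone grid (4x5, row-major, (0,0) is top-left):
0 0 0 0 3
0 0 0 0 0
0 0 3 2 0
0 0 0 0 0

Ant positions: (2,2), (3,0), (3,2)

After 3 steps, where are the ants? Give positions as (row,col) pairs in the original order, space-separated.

Step 1: ant0:(2,2)->E->(2,3) | ant1:(3,0)->N->(2,0) | ant2:(3,2)->N->(2,2)
  grid max=4 at (2,2)
Step 2: ant0:(2,3)->W->(2,2) | ant1:(2,0)->N->(1,0) | ant2:(2,2)->E->(2,3)
  grid max=5 at (2,2)
Step 3: ant0:(2,2)->E->(2,3) | ant1:(1,0)->N->(0,0) | ant2:(2,3)->W->(2,2)
  grid max=6 at (2,2)

(2,3) (0,0) (2,2)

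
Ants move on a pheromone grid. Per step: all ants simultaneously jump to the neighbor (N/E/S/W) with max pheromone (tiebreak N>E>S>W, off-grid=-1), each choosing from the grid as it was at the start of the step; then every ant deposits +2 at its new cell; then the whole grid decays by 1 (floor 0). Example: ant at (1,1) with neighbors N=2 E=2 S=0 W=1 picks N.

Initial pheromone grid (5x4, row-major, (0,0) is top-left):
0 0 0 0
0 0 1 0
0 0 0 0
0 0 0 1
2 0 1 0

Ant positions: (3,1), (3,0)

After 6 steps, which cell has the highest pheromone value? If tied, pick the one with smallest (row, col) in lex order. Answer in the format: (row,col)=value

Step 1: ant0:(3,1)->N->(2,1) | ant1:(3,0)->S->(4,0)
  grid max=3 at (4,0)
Step 2: ant0:(2,1)->N->(1,1) | ant1:(4,0)->N->(3,0)
  grid max=2 at (4,0)
Step 3: ant0:(1,1)->N->(0,1) | ant1:(3,0)->S->(4,0)
  grid max=3 at (4,0)
Step 4: ant0:(0,1)->E->(0,2) | ant1:(4,0)->N->(3,0)
  grid max=2 at (4,0)
Step 5: ant0:(0,2)->E->(0,3) | ant1:(3,0)->S->(4,0)
  grid max=3 at (4,0)
Step 6: ant0:(0,3)->S->(1,3) | ant1:(4,0)->N->(3,0)
  grid max=2 at (4,0)
Final grid:
  0 0 0 0
  0 0 0 1
  0 0 0 0
  1 0 0 0
  2 0 0 0
Max pheromone 2 at (4,0)

Answer: (4,0)=2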